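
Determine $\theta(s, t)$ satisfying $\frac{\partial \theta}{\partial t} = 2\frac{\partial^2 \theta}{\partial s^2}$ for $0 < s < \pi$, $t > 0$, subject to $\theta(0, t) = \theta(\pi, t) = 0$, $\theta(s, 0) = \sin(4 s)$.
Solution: Separating variables: $\theta = \sum c_n e^{-2n^2t} \sin(ns)$. From $\theta(s,0) = \sin(4 s)$: $c_4=1$.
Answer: $\theta(s, t) = e^{-32 t} \sin(4 s)$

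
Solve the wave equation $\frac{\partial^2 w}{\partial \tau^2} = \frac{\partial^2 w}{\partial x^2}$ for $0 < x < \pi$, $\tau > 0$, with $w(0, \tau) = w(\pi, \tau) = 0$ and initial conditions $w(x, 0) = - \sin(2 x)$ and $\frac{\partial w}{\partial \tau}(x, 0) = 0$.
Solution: Separating variables: $w = \sum [A_n \cos(\omega_n \tau) + B_n \sin(\omega_n \tau)] \sin(nx)$, $\omega_n = n$. From ICs: $A_2=-1$.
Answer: $w(x, \tau) = - \sin(2 x) \cos(2 \tau)$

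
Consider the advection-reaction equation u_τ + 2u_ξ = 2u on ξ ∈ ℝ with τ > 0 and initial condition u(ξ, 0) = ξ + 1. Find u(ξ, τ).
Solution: Substitute u = exp(2τ)w.
Then u_τ = exp(2τ)(w_τ + 2w), u_ξ = exp(2τ)w_ξ; substituting and dividing by exp(2τ), the lower-order terms cancel: w_τ + 2w_ξ = 0 (standard advection equation).
Data for w: w(ξ,0) = u(ξ,0) = ξ + 1.
By characteristics (dξ/dτ = 2), w(ξ,τ) = f(ξ - 2τ) with f = w(·, 0).
So w(ξ,τ) = ξ - 2τ + 1, and u(ξ,τ) = exp(2τ)w(ξ,τ).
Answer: u(ξ, τ) = ξexp(2τ) - 2τexp(2τ) + exp(2τ)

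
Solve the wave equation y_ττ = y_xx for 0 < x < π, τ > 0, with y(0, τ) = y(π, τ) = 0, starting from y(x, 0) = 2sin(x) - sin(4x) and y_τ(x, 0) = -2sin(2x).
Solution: Using separation of variables y = X(x)T(τ):
Eigenfunctions: sin(nx), n = 1, 2, 3, ...
General solution: y(x, τ) = Σ [A_n cos(n τ) + B_n sin(n τ)] sin(nx)
From y(x,0) = 2sin(x) - sin(4x): A_1=2, A_4=-1. From y_τ(x,0) = -2sin(2x), using y_τ(x,0) = Σ ω_n B_n sin(nx) with ω_n = n: B_2 = (-2)/2 = -1.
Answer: y(x, τ) = 2sin(x)cos(τ) - sin(2x)sin(2τ) - sin(4x)cos(4τ)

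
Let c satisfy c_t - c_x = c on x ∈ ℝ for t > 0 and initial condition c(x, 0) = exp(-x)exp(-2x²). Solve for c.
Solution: Substitute c = exp(-x)u.
Then c_x = exp(-x)(u_x - u), c_t = exp(-x)u_t; substituting and dividing by exp(-x), the lower-order terms cancel: u_t - u_x = 0 (standard advection equation).
Data for u: u(x,0) = exp(x)c(x,0) = exp(-2x²).
By characteristics (dx/dt = -1), u(x,t) = f(x + t) with f = u(·, 0).
So u(x,t) = exp(-2(t + x)²), and c(x,t) = exp(-x)u(x,t).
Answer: c(x, t) = exp(-x)exp(-2(t + x)²)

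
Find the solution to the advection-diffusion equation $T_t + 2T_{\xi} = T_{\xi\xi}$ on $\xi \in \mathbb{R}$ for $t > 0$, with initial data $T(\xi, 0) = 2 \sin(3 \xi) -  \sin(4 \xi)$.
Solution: Change to a moving frame: let $\eta = \xi - 2t$, $\sigma = t$ and write $T(\xi,t) = u(\eta,\sigma)$.
By the chain rule $T_t = u_{\sigma} - 2u_{\eta}$, $T_{\xi} = u_{\eta}$, $T_{\xi\xi} = u_{\eta\eta}$.
Then $T_t + 2T_{\xi} = u_{\sigma}$: the advection term cancels and the PDE becomes the heat equation $u_{\sigma} = u_{\eta\eta}$ on $\eta \in \mathbb{R}$.
Initial data: $u(\eta,0) = T(\eta,0) = 2 \sin(3 \eta) - \sin(4 \eta)$.
On $\eta \in \mathbb{R}$ each mode satisfies $(\sin(n\eta))'' = -n^2 \sin(n\eta)$, so $e^{-n^2\sigma} \sin(n\eta)$ solves the heat equation; by superposition $u(\eta,\sigma) = \sum c_n e^{-n^2\sigma} \sin(n\eta)$.
Reading off the coefficients: $c_3=2, c_4=-1$, so $u(\eta,\sigma) = 2 e^{-9 \sigma} \sin(3 \eta) - e^{-16 \sigma} \sin(4 \eta)$.
Substituting back $\eta = \xi - 2t$, $\sigma = t$: $T(\xi,t) = u(\xi - 2t, t)$.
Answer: $T(\xi, t) = 2 e^{-9 t} \sin(3 \xi - 6 t) -  e^{-16 t} \sin(4 \xi - 8 t)$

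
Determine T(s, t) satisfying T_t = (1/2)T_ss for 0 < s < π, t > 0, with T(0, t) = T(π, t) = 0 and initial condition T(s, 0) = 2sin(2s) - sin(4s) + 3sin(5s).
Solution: Separating variables: T = Σ c_n exp(-n²t/2) sin(ns). From T(s,0) = 2sin(2s) - sin(4s) + 3sin(5s): c_2=2, c_4=-1, c_5=3.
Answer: T(s, t) = 2exp(-2t)sin(2s) - exp(-8t)sin(4s) + 3exp(-25t/2)sin(5s)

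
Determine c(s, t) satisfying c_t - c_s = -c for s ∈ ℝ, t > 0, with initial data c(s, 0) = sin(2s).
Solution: Substitute c = exp(-t)u, i.e. u = exp(t)c.
By the product rule, c_t = exp(-t)(u_t - u), c_s = exp(-t)u_s.
Substituting into the PDE and dividing by exp(-t): u_t - u - u_s = -u.
The lower-order terms cancel, leaving the standard advection equation u_t - u_s = 0.
Initial data for u: u(s,0) = c(s,0) = sin(2s).
Solve for u:
  By method of characteristics (waves move left with speed 1):
  Along characteristics s + t = const, u is constant, so u(s,t) = f(s + t) with f = u(·, 0).
Hence u(s,t) = sin(2s + 2t).
Transform back: c(s,t) = exp(-t)u(s,t).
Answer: c(s, t) = exp(-t)sin(2s + 2t)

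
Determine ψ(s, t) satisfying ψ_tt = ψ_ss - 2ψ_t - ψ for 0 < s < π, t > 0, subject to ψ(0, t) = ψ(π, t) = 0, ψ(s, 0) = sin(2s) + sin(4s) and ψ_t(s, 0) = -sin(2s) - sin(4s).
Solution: Substitute ψ = exp(-t)u, i.e. u = exp(t)ψ.
By the product rule, ψ_t = exp(-t)(u_t - u), ψ_tt = exp(-t)(u_tt - 2u_t + u), ψ_ss = exp(-t)u_ss.
Substituting into the PDE and dividing by exp(-t): u_tt - 2u_t + u = u_ss - 2(u_t - u) - u.
The lower-order terms cancel, leaving the standard wave equation u_tt = u_ss.
Initial data for u: u(s,0) = ψ(s,0) = sin(2s) + sin(4s); u_t(s,0) = ψ_t(s,0) + ψ(s,0) = 0. The boundary conditions carry over: u(0,t) = u(π,t) = 0.
Solve for u:
  Using separation of variables u = X(s)T(t):
  Eigenfunctions: sin(ns), n = 1, 2, 3, ...
  General solution: u(s, t) = Σ [A_n cos(n t) + B_n sin(n t)] sin(ns)
  From u(s,0) = sin(2s) + sin(4s): A_2=1, A_4=1. From u_t(s,0) = 0: all B_n = 0.
Hence u(s,t) = sin(2s)cos(2t) + sin(4s)cos(4t).
Transform back: ψ(s,t) = exp(-t)u(s,t).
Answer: ψ(s, t) = exp(-t)sin(2s)cos(2t) + exp(-t)sin(4s)cos(4t)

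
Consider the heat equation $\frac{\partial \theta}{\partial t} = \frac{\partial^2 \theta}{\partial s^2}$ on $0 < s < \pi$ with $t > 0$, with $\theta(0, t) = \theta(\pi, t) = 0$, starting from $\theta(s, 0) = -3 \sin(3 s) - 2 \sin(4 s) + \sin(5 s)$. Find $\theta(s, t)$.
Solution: Separating variables: $\theta = \sum c_n e^{-n^2t} \sin(ns)$. From $\theta(s,0) = -3 \sin(3 s) - 2 \sin(4 s) + \sin(5 s)$: $c_3=-3, c_4=-2, c_5=1$.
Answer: $\theta(s, t) = -3 e^{-9 t} \sin(3 s) - 2 e^{-16 t} \sin(4 s) + e^{-25 t} \sin(5 s)$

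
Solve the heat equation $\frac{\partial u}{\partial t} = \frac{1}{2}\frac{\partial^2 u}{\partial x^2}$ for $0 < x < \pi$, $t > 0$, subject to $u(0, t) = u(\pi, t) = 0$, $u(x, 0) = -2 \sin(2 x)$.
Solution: Using separation of variables $u = X(x)T(t)$:
Eigenfunctions: $\sin(nx)$, $n = 1, 2, 3, \ldots$
General solution: $u(x, t) = \sum c_n \sin(nx) e^{-n^2 t/2}$
Matching $u(x,0) = -2 \sin(2 x)$ term by term: $c_2=-2$.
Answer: $u(x, t) = -2 e^{-2 t} \sin(2 x)$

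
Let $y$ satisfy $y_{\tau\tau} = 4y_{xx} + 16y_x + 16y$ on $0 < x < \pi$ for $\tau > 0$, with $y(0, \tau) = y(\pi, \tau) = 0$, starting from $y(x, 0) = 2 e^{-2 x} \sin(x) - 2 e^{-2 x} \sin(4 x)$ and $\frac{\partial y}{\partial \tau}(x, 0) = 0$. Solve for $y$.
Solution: Substitute $y = e^{-2x}u$.
Then $y_x = e^{-2x}(u_x - 2u)$, $y_{xx} = e^{-2x}(u_{xx} - 4u_x + 4u)$, $y_{\tau\tau} = e^{-2x}u_{\tau\tau}$; substituting and dividing by $e^{-2x}$, the lower-order terms cancel: $u_{\tau\tau} = 4u_{xx}$ (standard wave equation).
Data for $u$: $u(x,0) = e^{2x}y(x,0) = 2 \sin(x) - 2 \sin(4 x)$; $u_{\tau}(x,0) = e^{2x}y_{\tau}(x,0) = 0$. The boundary conditions carry over: $u(0,\tau) = u(\pi,\tau) = 0$.
Separating variables: $u = \sum [A_n \cos(\omega_n \tau) + B_n \sin(\omega_n \tau)] \sin(nx)$, $\omega_n = 2n$. From ICs: $A_1=2, A_4=-2$.
So $u(x,\tau) = 2 \sin(x) \cos(2 \tau) - 2 \sin(4 x) \cos(8 \tau)$, and $y(x,\tau) = e^{-2x}u(x,\tau)$.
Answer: $y(x, \tau) = 2 e^{-2 x} \sin(x) \cos(2 \tau) - 2 e^{-2 x} \sin(4 x) \cos(8 \tau)$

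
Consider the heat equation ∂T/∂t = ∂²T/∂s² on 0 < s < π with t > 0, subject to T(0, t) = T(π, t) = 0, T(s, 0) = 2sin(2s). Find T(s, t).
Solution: Separating variables: T = Σ c_n exp(-n²t) sin(ns). From T(s,0) = 2sin(2s): c_2=2.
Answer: T(s, t) = 2exp(-4t)sin(2s)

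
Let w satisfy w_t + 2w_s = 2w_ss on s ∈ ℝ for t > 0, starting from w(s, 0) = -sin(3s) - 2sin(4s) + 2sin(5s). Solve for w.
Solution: Moving frame: η = s - 2t, σ = t, w = u(η,σ), so w_t = u_σ - 2u_η and w_ss = u_ηη.
Hence w_t + 2w_s = u_σ and the PDE becomes the heat equation u_σ = 2u_ηη on η ∈ ℝ.
Initial data: u(η,0) = w(η,0) = -sin(3η) - 2sin(4η) + 2sin(5η). Each mode sin(nη) decays as exp(-2n²σ) on ℝ, so u(η,σ) = Σ c_n exp(-2n²σ) sin(nη) with c_3=-1, c_4=-2, c_5=2: u(η,σ) = -exp(-18σ)sin(3η) - 2exp(-32σ)sin(4η) + 2exp(-50σ)sin(5η).
Substituting back: w(s,t) = u(s - 2t, t).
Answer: w(s, t) = -exp(-18t)sin(3s - 6t) - 2exp(-32t)sin(4s - 8t) + 2exp(-50t)sin(5s - 10t)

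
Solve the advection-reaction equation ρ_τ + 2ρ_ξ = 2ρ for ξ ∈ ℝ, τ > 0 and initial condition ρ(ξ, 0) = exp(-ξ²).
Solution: Substitute ρ = exp(2τ)u.
Then ρ_τ = exp(2τ)(u_τ + 2u), ρ_ξ = exp(2τ)u_ξ; substituting and dividing by exp(2τ), the lower-order terms cancel: u_τ + 2u_ξ = 0 (standard advection equation).
Data for u: u(ξ,0) = ρ(ξ,0) = exp(-ξ²).
By characteristics (dξ/dτ = 2), u(ξ,τ) = f(ξ - 2τ) with f = u(·, 0).
So u(ξ,τ) = exp(-(ξ - 2τ)²), and ρ(ξ,τ) = exp(2τ)u(ξ,τ).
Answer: ρ(ξ, τ) = exp(2τ)exp(-(ξ - 2τ)²)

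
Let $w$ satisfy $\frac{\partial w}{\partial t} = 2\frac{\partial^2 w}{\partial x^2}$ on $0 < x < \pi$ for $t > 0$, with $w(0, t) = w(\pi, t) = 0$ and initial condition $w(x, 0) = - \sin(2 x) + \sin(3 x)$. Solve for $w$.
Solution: Separating variables: $w = \sum c_n e^{-2n^2t} \sin(nx)$. From $w(x,0) = - \sin(2 x) + \sin(3 x)$: $c_2=-1, c_3=1$.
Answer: $w(x, t) = - e^{-8 t} \sin(2 x) + e^{-18 t} \sin(3 x)$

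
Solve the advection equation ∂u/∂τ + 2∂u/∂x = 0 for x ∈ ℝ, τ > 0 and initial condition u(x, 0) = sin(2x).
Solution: By characteristics (dx/dτ = 2), u(x,τ) = f(x - 2τ) with f = u(·, 0).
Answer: u(x, τ) = sin(2x - 4τ)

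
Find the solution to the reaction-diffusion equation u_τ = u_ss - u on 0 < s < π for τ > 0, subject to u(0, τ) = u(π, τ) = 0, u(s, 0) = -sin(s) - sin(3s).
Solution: Substitute u = exp(-τ)w, i.e. w = exp(τ)u.
By the product rule, u_τ = exp(-τ)(w_τ - w), u_ss = exp(-τ)w_ss.
Substituting into the PDE and dividing by exp(-τ): w_τ - w = w_ss - w.
The lower-order terms cancel, leaving the standard heat equation w_τ = w_ss.
Initial data for w: w(s,0) = u(s,0) = -sin(s) - sin(3s). The boundary conditions carry over: w(0,τ) = w(π,τ) = 0.
Solve for w:
  Using separation of variables w = X(s)T(τ):
  Eigenfunctions: sin(ns), n = 1, 2, 3, ...
  General solution: w(s, τ) = Σ c_n sin(ns) exp(-n² τ)
  Matching w(s,0) = -sin(s) - sin(3s) term by term: c_1=-1, c_3=-1.
Hence w(s,τ) = -exp(-τ)sin(s) - exp(-9τ)sin(3s).
Transform back: u(s,τ) = exp(-τ)w(s,τ).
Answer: u(s, τ) = -exp(-2τ)sin(s) - exp(-10τ)sin(3s)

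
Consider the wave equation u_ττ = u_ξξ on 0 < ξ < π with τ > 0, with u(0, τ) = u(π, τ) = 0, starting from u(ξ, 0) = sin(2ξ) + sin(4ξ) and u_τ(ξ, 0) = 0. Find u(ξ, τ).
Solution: Separating variables: u = Σ [A_n cos(ω_n τ) + B_n sin(ω_n τ)] sin(nξ), ω_n = n. From ICs: A_2=1, A_4=1.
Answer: u(ξ, τ) = sin(2ξ)cos(2τ) + sin(4ξ)cos(4τ)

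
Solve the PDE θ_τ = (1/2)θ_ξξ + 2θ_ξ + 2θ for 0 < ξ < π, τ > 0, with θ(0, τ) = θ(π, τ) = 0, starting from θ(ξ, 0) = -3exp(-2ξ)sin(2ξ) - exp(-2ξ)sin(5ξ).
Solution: Substitute θ = exp(-2ξ)u, i.e. u = exp(2ξ)θ.
By the product rule, θ_ξ = exp(-2ξ)(u_ξ - 2u), θ_ξξ = exp(-2ξ)(u_ξξ - 4u_ξ + 4u), θ_τ = exp(-2ξ)u_τ.
Substituting into the PDE and dividing by exp(-2ξ): u_τ = (1/2)(u_ξξ - 4u_ξ + 4u) + 2(u_ξ - 2u) + 2u.
The lower-order terms cancel, leaving the standard heat equation u_τ = (1/2)u_ξξ.
Initial data for u: u(ξ,0) = exp(2ξ)θ(ξ,0) = -3sin(2ξ) - sin(5ξ). The boundary conditions carry over: u(0,τ) = u(π,τ) = 0.
Solve for u:
  Using separation of variables u = X(ξ)G(τ):
  Eigenfunctions: sin(nξ), n = 1, 2, 3, ...
  General solution: u(ξ, τ) = Σ c_n sin(nξ) exp(-n² τ/2)
  Matching u(ξ,0) = -3sin(2ξ) - sin(5ξ) term by term: c_2=-3, c_5=-1.
Hence u(ξ,τ) = -3exp(-2τ)sin(2ξ) - exp(-25τ/2)sin(5ξ).
Transform back: θ(ξ,τ) = exp(-2ξ)u(ξ,τ).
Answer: θ(ξ, τ) = -3exp(-2ξ)exp(-2τ)sin(2ξ) - exp(-2ξ)exp(-25τ/2)sin(5ξ)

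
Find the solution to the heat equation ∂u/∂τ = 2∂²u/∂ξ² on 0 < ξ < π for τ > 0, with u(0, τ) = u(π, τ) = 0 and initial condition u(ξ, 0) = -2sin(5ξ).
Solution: Using separation of variables u = X(ξ)T(τ):
Eigenfunctions: sin(nξ), n = 1, 2, 3, ...
General solution: u(ξ, τ) = Σ c_n sin(nξ) exp(-2n² τ)
Matching u(ξ,0) = -2sin(5ξ) term by term: c_5=-2.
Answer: u(ξ, τ) = -2exp(-50τ)sin(5ξ)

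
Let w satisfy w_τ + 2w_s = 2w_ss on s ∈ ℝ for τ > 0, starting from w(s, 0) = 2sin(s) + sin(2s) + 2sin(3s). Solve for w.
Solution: Moving frame: η = s - 2τ, σ = τ, w = u(η,σ), so w_τ = u_σ - 2u_η and w_ss = u_ηη.
Hence w_τ + 2w_s = u_σ and the PDE becomes the heat equation u_σ = 2u_ηη on η ∈ ℝ.
Initial data: u(η,0) = w(η,0) = 2sin(η) + sin(2η) + 2sin(3η). Each mode sin(nη) decays as exp(-2n²σ) on ℝ, so u(η,σ) = Σ c_n exp(-2n²σ) sin(nη) with c_1=2, c_2=1, c_3=2: u(η,σ) = 2exp(-2σ)sin(η) + exp(-8σ)sin(2η) + 2exp(-18σ)sin(3η).
Substituting back: w(s,τ) = u(s - 2τ, τ).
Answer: w(s, τ) = 2exp(-2τ)sin(s - 2τ) + exp(-8τ)sin(2s - 4τ) + 2exp(-18τ)sin(3s - 6τ)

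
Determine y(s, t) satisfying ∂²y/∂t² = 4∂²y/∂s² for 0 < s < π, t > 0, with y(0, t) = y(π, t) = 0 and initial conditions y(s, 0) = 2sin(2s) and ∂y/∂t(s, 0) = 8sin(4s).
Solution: Separating variables: y = Σ [A_n cos(ω_n t) + B_n sin(ω_n t)] sin(ns), ω_n = 2n. From ICs (B_n = velocity coefficient / ω_n): A_2=2, B_4=1.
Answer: y(s, t) = 2sin(2s)cos(4t) + sin(4s)sin(8t)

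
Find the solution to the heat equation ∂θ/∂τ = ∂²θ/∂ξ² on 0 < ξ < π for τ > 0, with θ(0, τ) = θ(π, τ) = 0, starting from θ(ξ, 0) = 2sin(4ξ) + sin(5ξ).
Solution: Separating variables: θ = Σ c_n exp(-n²τ) sin(nξ). From θ(ξ,0) = 2sin(4ξ) + sin(5ξ): c_4=2, c_5=1.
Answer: θ(ξ, τ) = 2exp(-16τ)sin(4ξ) + exp(-25τ)sin(5ξ)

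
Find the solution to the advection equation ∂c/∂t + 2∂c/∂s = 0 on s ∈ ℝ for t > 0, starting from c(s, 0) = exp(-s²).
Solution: By method of characteristics (waves move right with speed 2):
Along characteristics s - 2t = const, c is constant, so c(s,t) = f(s - 2t) with f = c(·, 0).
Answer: c(s, t) = exp(-(s - 2t)²)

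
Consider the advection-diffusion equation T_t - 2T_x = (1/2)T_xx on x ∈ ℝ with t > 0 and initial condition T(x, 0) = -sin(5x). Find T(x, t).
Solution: Moving frame: η = x + 2t, σ = t, T = u(η,σ), so T_t = u_σ + 2u_η and T_xx = u_ηη.
Hence T_t - 2T_x = u_σ and the PDE becomes the heat equation u_σ = (1/2)u_ηη on η ∈ ℝ.
Initial data: u(η,0) = T(η,0) = -sin(5η). Each mode sin(nη) decays as exp(-n²σ/2) on ℝ, so u(η,σ) = Σ c_n exp(-n²σ/2) sin(nη) with c_5=-1: u(η,σ) = -exp(-25σ/2)sin(5η).
Substituting back: T(x,t) = u(x + 2t, t).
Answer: T(x, t) = -exp(-25t/2)sin(10t + 5x)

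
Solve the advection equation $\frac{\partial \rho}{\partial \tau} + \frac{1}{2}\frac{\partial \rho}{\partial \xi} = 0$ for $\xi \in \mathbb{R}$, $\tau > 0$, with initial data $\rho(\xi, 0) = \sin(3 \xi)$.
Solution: By characteristics ($d\xi/d\tau = 1/2$), $\rho(\xi,\tau) = f(\xi - \frac{1}{2}\tau)$ with $f = \rho( \cdot , 0)$.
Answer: $\rho(\xi, \tau) = - \sin(3 \tau/2 - 3 \xi)$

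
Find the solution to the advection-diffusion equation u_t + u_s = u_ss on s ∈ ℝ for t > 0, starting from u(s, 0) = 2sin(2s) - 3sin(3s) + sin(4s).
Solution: Moving frame: η = s - t, σ = t, u = w(η,σ), so u_t = w_σ - w_η and u_ss = w_ηη.
Hence u_t + u_s = w_σ and the PDE becomes the heat equation w_σ = w_ηη on η ∈ ℝ.
Initial data: w(η,0) = u(η,0) = 2sin(2η) - 3sin(3η) + sin(4η). Each mode sin(nη) decays as exp(-n²σ) on ℝ, so w(η,σ) = Σ c_n exp(-n²σ) sin(nη) with c_2=2, c_3=-3, c_4=1: w(η,σ) = 2exp(-4σ)sin(2η) - 3exp(-9σ)sin(3η) + exp(-16σ)sin(4η).
Substituting back: u(s,t) = w(s - t, t).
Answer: u(s, t) = 2exp(-4t)sin(2s - 2t) - 3exp(-9t)sin(3s - 3t) + exp(-16t)sin(4s - 4t)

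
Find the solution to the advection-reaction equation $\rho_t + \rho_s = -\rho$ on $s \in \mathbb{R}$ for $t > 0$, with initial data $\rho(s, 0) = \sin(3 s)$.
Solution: Substitute $\rho = e^{-t}u$, i.e. $u = e^{t}\rho$.
By the product rule, $\rho_t = e^{-t}(u_t - u)$, $\rho_s = e^{-t}u_s$.
Substituting into the PDE and dividing by $e^{-t}$: $u_t - u + u_s = -u$.
The lower-order terms cancel, leaving the standard advection equation $u_t + u_s = 0$.
Initial data for $u$: $u(s,0) = \rho(s,0) = \sin(3 s)$.
Solve for $u$:
  By method of characteristics (waves move right with speed 1):
  Along characteristics $s - t =$ const, $u$ is constant, so $u(s,t) = f(s - t)$ with $f = u( \cdot , 0)$.
Hence $u(s,t) = \sin(3 s - 3 t)$.
Transform back: $\rho(s,t) = e^{-t}u(s,t)$.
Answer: $\rho(s, t) = e^{-t} \sin(3 s - 3 t)$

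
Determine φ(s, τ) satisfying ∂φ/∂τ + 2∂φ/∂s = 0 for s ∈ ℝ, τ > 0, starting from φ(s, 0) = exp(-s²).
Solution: By characteristics (ds/dτ = 2), φ(s,τ) = f(s - 2τ) with f = φ(·, 0).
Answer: φ(s, τ) = exp(-(s - 2τ)²)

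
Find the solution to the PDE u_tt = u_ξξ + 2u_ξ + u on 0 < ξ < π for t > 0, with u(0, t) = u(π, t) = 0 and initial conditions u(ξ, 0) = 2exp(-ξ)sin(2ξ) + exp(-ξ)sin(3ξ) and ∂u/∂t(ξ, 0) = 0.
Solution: Substitute u = exp(-ξ)w, i.e. w = exp(ξ)u.
By the product rule, u_ξ = exp(-ξ)(w_ξ - w), u_ξξ = exp(-ξ)(w_ξξ - 2w_ξ + w), u_tt = exp(-ξ)w_tt.
Substituting into the PDE and dividing by exp(-ξ): w_tt = (w_ξξ - 2w_ξ + w) + 2(w_ξ - w) + w.
The lower-order terms cancel, leaving the standard wave equation w_tt = w_ξξ.
Initial data for w: w(ξ,0) = exp(ξ)u(ξ,0) = 2sin(2ξ) + sin(3ξ); w_t(ξ,0) = exp(ξ)u_t(ξ,0) = 0. The boundary conditions carry over: w(0,t) = w(π,t) = 0.
Solve for w:
  Using separation of variables w = X(ξ)T(t):
  Eigenfunctions: sin(nξ), n = 1, 2, 3, ...
  General solution: w(ξ, t) = Σ [A_n cos(n t) + B_n sin(n t)] sin(nξ)
  From w(ξ,0) = 2sin(2ξ) + sin(3ξ): A_2=2, A_3=1. From w_t(ξ,0) = 0: all B_n = 0.
Hence w(ξ,t) = 2sin(2ξ)cos(2t) + sin(3ξ)cos(3t).
Transform back: u(ξ,t) = exp(-ξ)w(ξ,t).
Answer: u(ξ, t) = 2exp(-ξ)sin(2ξ)cos(2t) + exp(-ξ)sin(3ξ)cos(3t)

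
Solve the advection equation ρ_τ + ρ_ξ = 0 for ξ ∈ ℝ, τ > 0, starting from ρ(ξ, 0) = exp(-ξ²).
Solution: By method of characteristics (waves move right with speed 1):
Along characteristics ξ - τ = const, ρ is constant, so ρ(ξ,τ) = f(ξ - τ) with f = ρ(·, 0).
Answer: ρ(ξ, τ) = exp(-(ξ - τ)²)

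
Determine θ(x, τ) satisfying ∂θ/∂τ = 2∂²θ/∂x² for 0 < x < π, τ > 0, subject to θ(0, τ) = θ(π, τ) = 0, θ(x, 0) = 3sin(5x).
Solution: Separating variables: θ = Σ c_n exp(-2n²τ) sin(nx). From θ(x,0) = 3sin(5x): c_5=3.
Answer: θ(x, τ) = 3exp(-50τ)sin(5x)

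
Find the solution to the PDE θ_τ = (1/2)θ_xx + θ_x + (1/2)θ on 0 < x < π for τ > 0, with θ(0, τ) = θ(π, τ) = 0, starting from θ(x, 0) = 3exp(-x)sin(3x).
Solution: Substitute θ = exp(-x)u.
Then θ_x = exp(-x)(u_x - u), θ_xx = exp(-x)(u_xx - 2u_x + u), θ_τ = exp(-x)u_τ; substituting and dividing by exp(-x), the lower-order terms cancel: u_τ = (1/2)u_xx (standard heat equation).
Data for u: u(x,0) = exp(x)θ(x,0) = 3sin(3x). The boundary conditions carry over: u(0,τ) = u(π,τ) = 0.
Separating variables: u = Σ c_n exp(-n²τ/2) sin(nx). From u(x,0) = 3sin(3x): c_3=3.
So u(x,τ) = 3exp(-9τ/2)sin(3x), and θ(x,τ) = exp(-x)u(x,τ).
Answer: θ(x, τ) = 3exp(-x)exp(-9τ/2)sin(3x)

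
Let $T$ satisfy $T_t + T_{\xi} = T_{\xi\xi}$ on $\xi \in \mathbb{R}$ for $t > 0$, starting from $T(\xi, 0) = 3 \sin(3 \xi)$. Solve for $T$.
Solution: Change to a moving frame: let $\eta = \xi - t$, $\sigma = t$ and write $T(\xi,t) = u(\eta,\sigma)$.
By the chain rule $T_t = u_{\sigma} - u_{\eta}$, $T_{\xi} = u_{\eta}$, $T_{\xi\xi} = u_{\eta\eta}$.
Then $T_t + T_{\xi} = u_{\sigma}$: the advection term cancels and the PDE becomes the heat equation $u_{\sigma} = u_{\eta\eta}$ on $\eta \in \mathbb{R}$.
Initial data: $u(\eta,0) = T(\eta,0) = 3 \sin(3 \eta)$.
On $\eta \in \mathbb{R}$ each mode satisfies $(\sin(n\eta))'' = -n^2 \sin(n\eta)$, so $e^{-n^2\sigma} \sin(n\eta)$ solves the heat equation; by superposition $u(\eta,\sigma) = \sum c_n e^{-n^2\sigma} \sin(n\eta)$.
Reading off the coefficients: $c_3=3$, so $u(\eta,\sigma) = 3 e^{-9 \sigma} \sin(3 \eta)$.
Substituting back $\eta = \xi - t$, $\sigma = t$: $T(\xi,t) = u(\xi - t, t)$.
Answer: $T(\xi, t) = 3 e^{-9 t} \sin(3 \xi - 3 t)$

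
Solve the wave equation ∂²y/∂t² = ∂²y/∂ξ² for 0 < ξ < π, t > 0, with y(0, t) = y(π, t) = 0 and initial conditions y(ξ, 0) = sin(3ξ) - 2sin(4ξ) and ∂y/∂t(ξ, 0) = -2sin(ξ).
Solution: Using separation of variables y = X(ξ)T(t):
Eigenfunctions: sin(nξ), n = 1, 2, 3, ...
General solution: y(ξ, t) = Σ [A_n cos(n t) + B_n sin(n t)] sin(nξ)
From y(ξ,0) = sin(3ξ) - 2sin(4ξ): A_3=1, A_4=-2. From y_t(ξ,0) = -2sin(ξ), using y_t(ξ,0) = Σ ω_n B_n sin(nξ) with ω_n = n: B_1 = (-2)/1 = -2.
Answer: y(ξ, t) = -2sin(t)sin(ξ) + sin(3ξ)cos(3t) - 2sin(4ξ)cos(4t)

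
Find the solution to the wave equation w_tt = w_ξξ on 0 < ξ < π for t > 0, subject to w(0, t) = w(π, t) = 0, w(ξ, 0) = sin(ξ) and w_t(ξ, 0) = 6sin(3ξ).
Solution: Separating variables: w = Σ [A_n cos(ω_n t) + B_n sin(ω_n t)] sin(nξ), ω_n = n. From ICs (B_n = velocity coefficient / ω_n): A_1=1, B_3=2.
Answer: w(ξ, t) = 2sin(3t)sin(3ξ) + sin(ξ)cos(t)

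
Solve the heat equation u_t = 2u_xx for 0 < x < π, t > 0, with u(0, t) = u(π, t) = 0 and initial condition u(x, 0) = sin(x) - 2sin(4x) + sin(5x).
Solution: Separating variables: u = Σ c_n exp(-2n²t) sin(nx). From u(x,0) = sin(x) - 2sin(4x) + sin(5x): c_1=1, c_4=-2, c_5=1.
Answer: u(x, t) = exp(-2t)sin(x) - 2exp(-32t)sin(4x) + exp(-50t)sin(5x)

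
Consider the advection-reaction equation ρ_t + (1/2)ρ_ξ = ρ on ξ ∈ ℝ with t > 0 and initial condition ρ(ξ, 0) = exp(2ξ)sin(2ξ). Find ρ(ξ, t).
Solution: Substitute ρ = exp(2ξ)u, i.e. u = exp(-2ξ)ρ.
By the product rule, ρ_ξ = exp(2ξ)(u_ξ + 2u), ρ_t = exp(2ξ)u_t.
Substituting into the PDE and dividing by exp(2ξ): u_t + (1/2)(u_ξ + 2u) = u.
The lower-order terms cancel, leaving the standard advection equation u_t + (1/2)u_ξ = 0.
Initial data for u: u(ξ,0) = exp(-2ξ)ρ(ξ,0) = sin(2ξ).
Solve for u:
  By method of characteristics (waves move right with speed 1/2):
  Along characteristics ξ - (1/2)t = const, u is constant, so u(ξ,t) = f(ξ - (1/2)t) with f = u(·, 0).
Hence u(ξ,t) = -sin(t - 2ξ).
Transform back: ρ(ξ,t) = exp(2ξ)u(ξ,t).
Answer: ρ(ξ, t) = -exp(2ξ)sin(t - 2ξ)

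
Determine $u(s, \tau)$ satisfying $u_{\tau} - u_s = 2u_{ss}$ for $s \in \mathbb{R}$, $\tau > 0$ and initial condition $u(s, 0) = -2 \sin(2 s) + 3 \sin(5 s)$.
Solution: Change to a moving frame: let $\eta = s + \tau$, $\sigma = \tau$ and write $u(s,\tau) = w(\eta,\sigma)$.
By the chain rule $u_{\tau} = w_{\sigma} + w_{\eta}$, $u_s = w_{\eta}$, $u_{ss} = w_{\eta\eta}$.
Then $u_{\tau} - u_s = w_{\sigma}$: the advection term cancels and the PDE becomes the heat equation $w_{\sigma} = 2w_{\eta\eta}$ on $\eta \in \mathbb{R}$.
Initial data: $w(\eta,0) = u(\eta,0) = -2 \sin(2 \eta) + 3 \sin(5 \eta)$.
On $\eta \in \mathbb{R}$ each mode satisfies $(\sin(n\eta))'' = -n^2 \sin(n\eta)$, so $e^{-2n^2\sigma} \sin(n\eta)$ solves the heat equation; by superposition $w(\eta,\sigma) = \sum c_n e^{-2n^2\sigma} \sin(n\eta)$.
Reading off the coefficients: $c_2=-2, c_5=3$, so $w(\eta,\sigma) = -2 e^{-8 \sigma} \sin(2 \eta) + 3 e^{-50 \sigma} \sin(5 \eta)$.
Substituting back $\eta = s + \tau$, $\sigma = \tau$: $u(s,\tau) = w(s + \tau, \tau)$.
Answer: $u(s, \tau) = -2 e^{-8 \tau} \sin(2 \tau + 2 s) + 3 e^{-50 \tau} \sin(5 \tau + 5 s)$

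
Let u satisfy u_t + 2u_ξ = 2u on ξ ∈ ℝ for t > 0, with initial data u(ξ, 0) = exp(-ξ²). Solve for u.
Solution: Substitute u = exp(2t)w, i.e. w = exp(-2t)u.
By the product rule, u_t = exp(2t)(w_t + 2w), u_ξ = exp(2t)w_ξ.
Substituting into the PDE and dividing by exp(2t): w_t + 2w + 2w_ξ = 2w.
The lower-order terms cancel, leaving the standard advection equation w_t + 2w_ξ = 0.
Initial data for w: w(ξ,0) = u(ξ,0) = exp(-ξ²).
Solve for w:
  By method of characteristics (waves move right with speed 2):
  Along characteristics ξ - 2t = const, w is constant, so w(ξ,t) = f(ξ - 2t) with f = w(·, 0).
Hence w(ξ,t) = exp(-(-2t + ξ)²).
Transform back: u(ξ,t) = exp(2t)w(ξ,t).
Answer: u(ξ, t) = exp(2t)exp(-(-2t + ξ)²)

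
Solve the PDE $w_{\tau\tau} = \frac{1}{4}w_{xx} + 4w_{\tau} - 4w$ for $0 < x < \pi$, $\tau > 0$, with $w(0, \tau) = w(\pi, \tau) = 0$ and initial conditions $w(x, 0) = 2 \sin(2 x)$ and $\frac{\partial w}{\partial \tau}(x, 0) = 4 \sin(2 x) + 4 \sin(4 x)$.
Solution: Substitute $w = e^{2\tau}u$.
Then $w_{\tau} = e^{2\tau}(u_{\tau} + 2u)$, $w_{\tau\tau} = e^{2\tau}(u_{\tau\tau} + 4u_{\tau} + 4u)$, $w_{xx} = e^{2\tau}u_{xx}$; substituting and dividing by $e^{2\tau}$, the lower-order terms cancel: $u_{\tau\tau} = \frac{1}{4}u_{xx}$ (standard wave equation).
Data for $u$: $u(x,0) = w(x,0) = 2 \sin(2 x)$; $u_{\tau}(x,0) = w_{\tau}(x,0) - 2w(x,0) = 4 \sin(4 x)$. The boundary conditions carry over: $u(0,\tau) = u(\pi,\tau) = 0$.
Separating variables: $u = \sum [A_n \cos(\omega_n \tau) + B_n \sin(\omega_n \tau)] \sin(nx)$, $\omega_n = n/2$. From ICs ($B_n$ = velocity coefficient / $\omega_n$): $A_2=2, B_4=2$.
So $u(x,\tau) = 2 \sin(2 x) \cos(\tau) + 2 \sin(4 x) \sin(2 \tau)$, and $w(x,\tau) = e^{2\tau}u(x,\tau)$.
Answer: $w(x, \tau) = 2 e^{2 \tau} \sin(2 \tau) \sin(4 x) + 2 e^{2 \tau} \sin(2 x) \cos(\tau)$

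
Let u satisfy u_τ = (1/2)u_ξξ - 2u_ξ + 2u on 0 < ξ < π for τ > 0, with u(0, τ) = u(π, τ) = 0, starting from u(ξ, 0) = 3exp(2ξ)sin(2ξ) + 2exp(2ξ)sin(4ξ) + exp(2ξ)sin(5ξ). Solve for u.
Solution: Substitute u = exp(2ξ)w, i.e. w = exp(-2ξ)u.
By the product rule, u_ξ = exp(2ξ)(w_ξ + 2w), u_ξξ = exp(2ξ)(w_ξξ + 4w_ξ + 4w), u_τ = exp(2ξ)w_τ.
Substituting into the PDE and dividing by exp(2ξ): w_τ = (1/2)(w_ξξ + 4w_ξ + 4w) - 2(w_ξ + 2w) + 2w.
The lower-order terms cancel, leaving the standard heat equation w_τ = (1/2)w_ξξ.
Initial data for w: w(ξ,0) = exp(-2ξ)u(ξ,0) = 3sin(2ξ) + 2sin(4ξ) + sin(5ξ). The boundary conditions carry over: w(0,τ) = w(π,τ) = 0.
Solve for w:
  Using separation of variables w = X(ξ)T(τ):
  Eigenfunctions: sin(nξ), n = 1, 2, 3, ...
  General solution: w(ξ, τ) = Σ c_n sin(nξ) exp(-n² τ/2)
  Matching w(ξ,0) = 3sin(2ξ) + 2sin(4ξ) + sin(5ξ) term by term: c_2=3, c_4=2, c_5=1.
Hence w(ξ,τ) = 3exp(-2τ)sin(2ξ) + 2exp(-8τ)sin(4ξ) + exp(-25τ/2)sin(5ξ).
Transform back: u(ξ,τ) = exp(2ξ)w(ξ,τ).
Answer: u(ξ, τ) = 3exp(2ξ)exp(-2τ)sin(2ξ) + 2exp(2ξ)exp(-8τ)sin(4ξ) + exp(2ξ)exp(-25τ/2)sin(5ξ)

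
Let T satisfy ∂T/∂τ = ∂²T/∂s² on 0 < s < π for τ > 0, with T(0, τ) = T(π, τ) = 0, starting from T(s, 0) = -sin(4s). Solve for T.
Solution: Separating variables: T = Σ c_n exp(-n²τ) sin(ns). From T(s,0) = -sin(4s): c_4=-1.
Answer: T(s, τ) = -exp(-16τ)sin(4s)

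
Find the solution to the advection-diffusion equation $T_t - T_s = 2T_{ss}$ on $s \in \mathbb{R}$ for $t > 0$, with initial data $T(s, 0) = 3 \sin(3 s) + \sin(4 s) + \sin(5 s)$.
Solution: Moving frame: $\eta = s + t$, $\sigma = t$, $T = u(\eta,\sigma)$, so $T_t = u_{\sigma} + u_{\eta}$ and $T_{ss} = u_{\eta\eta}$.
Hence $T_t - T_s = u_{\sigma}$ and the PDE becomes the heat equation $u_{\sigma} = 2u_{\eta\eta}$ on $\eta \in \mathbb{R}$.
Initial data: $u(\eta,0) = T(\eta,0) = 3 \sin(3 \eta) + \sin(4 \eta) + \sin(5 \eta)$. Each mode $\sin(n\eta)$ decays as $e^{-2n^2\sigma}$ on $\mathbb{R}$, so $u(\eta,\sigma) = \sum c_n e^{-2n^2\sigma} \sin(n\eta)$ with $c_3=3, c_4=1, c_5=1$: $u(\eta,\sigma) = 3 e^{-18 \sigma} \sin(3 \eta) + e^{-32 \sigma} \sin(4 \eta) + e^{-50 \sigma} \sin(5 \eta)$.
Substituting back: $T(s,t) = u(s + t, t)$.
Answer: $T(s, t) = 3 e^{-18 t} \sin(3 s + 3 t) + e^{-32 t} \sin(4 s + 4 t) + e^{-50 t} \sin(5 s + 5 t)$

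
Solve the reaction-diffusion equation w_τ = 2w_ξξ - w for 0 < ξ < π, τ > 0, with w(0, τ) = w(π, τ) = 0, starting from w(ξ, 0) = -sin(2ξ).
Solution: Substitute w = exp(-τ)u.
Then w_τ = exp(-τ)(u_τ - u), w_ξξ = exp(-τ)u_ξξ; substituting and dividing by exp(-τ), the lower-order terms cancel: u_τ = 2u_ξξ (standard heat equation).
Data for u: u(ξ,0) = w(ξ,0) = -sin(2ξ). The boundary conditions carry over: u(0,τ) = u(π,τ) = 0.
Separating variables: u = Σ c_n exp(-2n²τ) sin(nξ). From u(ξ,0) = -sin(2ξ): c_2=-1.
So u(ξ,τ) = -exp(-8τ)sin(2ξ), and w(ξ,τ) = exp(-τ)u(ξ,τ).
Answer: w(ξ, τ) = -exp(-9τ)sin(2ξ)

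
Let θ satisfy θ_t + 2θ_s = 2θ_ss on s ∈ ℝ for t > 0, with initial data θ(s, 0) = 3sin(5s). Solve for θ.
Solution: Change to a moving frame: let η = s - 2t, σ = t and write θ(s,t) = u(η,σ).
By the chain rule θ_t = u_σ - 2u_η, θ_s = u_η, θ_ss = u_ηη.
Then θ_t + 2θ_s = u_σ: the advection term cancels and the PDE becomes the heat equation u_σ = 2u_ηη on η ∈ ℝ.
Initial data: u(η,0) = θ(η,0) = 3sin(5η).
On η ∈ ℝ each mode satisfies (sin(nη))″ = -n² sin(nη), so exp(-2n²σ) sin(nη) solves the heat equation; by superposition u(η,σ) = Σ c_n exp(-2n²σ) sin(nη).
Reading off the coefficients: c_5=3, so u(η,σ) = 3exp(-50σ)sin(5η).
Substituting back η = s - 2t, σ = t: θ(s,t) = u(s - 2t, t).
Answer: θ(s, t) = 3exp(-50t)sin(5s - 10t)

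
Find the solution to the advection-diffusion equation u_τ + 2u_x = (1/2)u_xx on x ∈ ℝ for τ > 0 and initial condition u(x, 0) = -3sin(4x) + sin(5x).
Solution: Change to a moving frame: let η = x - 2τ, σ = τ and write u(x,τ) = w(η,σ).
By the chain rule u_τ = w_σ - 2w_η, u_x = w_η, u_xx = w_ηη.
Then u_τ + 2u_x = w_σ: the advection term cancels and the PDE becomes the heat equation w_σ = (1/2)w_ηη on η ∈ ℝ.
Initial data: w(η,0) = u(η,0) = -3sin(4η) + sin(5η).
On η ∈ ℝ each mode satisfies (sin(nη))″ = -n² sin(nη), so exp(-n²σ/2) sin(nη) solves the heat equation; by superposition w(η,σ) = Σ c_n exp(-n²σ/2) sin(nη).
Reading off the coefficients: c_4=-3, c_5=1, so w(η,σ) = -3exp(-8σ)sin(4η) + exp(-25σ/2)sin(5η).
Substituting back η = x - 2τ, σ = τ: u(x,τ) = w(x - 2τ, τ).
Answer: u(x, τ) = -3exp(-8τ)sin(4x - 8τ) + exp(-25τ/2)sin(5x - 10τ)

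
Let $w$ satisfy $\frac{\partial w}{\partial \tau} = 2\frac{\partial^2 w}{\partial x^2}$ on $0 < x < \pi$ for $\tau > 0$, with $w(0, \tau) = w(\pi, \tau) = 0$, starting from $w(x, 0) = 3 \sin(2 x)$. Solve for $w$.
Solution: Separating variables: $w = \sum c_n e^{-2n^2\tau} \sin(nx)$. From $w(x,0) = 3 \sin(2 x)$: $c_2=3$.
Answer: $w(x, \tau) = 3 e^{-8 \tau} \sin(2 x)$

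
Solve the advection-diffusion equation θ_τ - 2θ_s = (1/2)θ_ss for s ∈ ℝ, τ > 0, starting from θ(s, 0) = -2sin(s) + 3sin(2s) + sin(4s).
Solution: Change to a moving frame: let η = s + 2τ, σ = τ and write θ(s,τ) = u(η,σ).
By the chain rule θ_τ = u_σ + 2u_η, θ_s = u_η, θ_ss = u_ηη.
Then θ_τ - 2θ_s = u_σ: the advection term cancels and the PDE becomes the heat equation u_σ = (1/2)u_ηη on η ∈ ℝ.
Initial data: u(η,0) = θ(η,0) = -2sin(η) + 3sin(2η) + sin(4η).
On η ∈ ℝ each mode satisfies (sin(nη))″ = -n² sin(nη), so exp(-n²σ/2) sin(nη) solves the heat equation; by superposition u(η,σ) = Σ c_n exp(-n²σ/2) sin(nη).
Reading off the coefficients: c_1=-2, c_2=3, c_4=1, so u(η,σ) = 3exp(-2σ)sin(2η) + exp(-8σ)sin(4η) - 2exp(-σ/2)sin(η).
Substituting back η = s + 2τ, σ = τ: θ(s,τ) = u(s + 2τ, τ).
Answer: θ(s, τ) = 3exp(-2τ)sin(2s + 4τ) + exp(-8τ)sin(4s + 8τ) - 2exp(-τ/2)sin(s + 2τ)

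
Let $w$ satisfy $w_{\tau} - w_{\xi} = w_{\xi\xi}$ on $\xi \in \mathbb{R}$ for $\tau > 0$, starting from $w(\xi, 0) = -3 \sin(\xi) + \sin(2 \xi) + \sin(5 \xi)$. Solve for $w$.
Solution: Change to a moving frame: let $\eta = \xi + \tau$, $\sigma = \tau$ and write $w(\xi,\tau) = u(\eta,\sigma)$.
By the chain rule $w_{\tau} = u_{\sigma} + u_{\eta}$, $w_{\xi} = u_{\eta}$, $w_{\xi\xi} = u_{\eta\eta}$.
Then $w_{\tau} - w_{\xi} = u_{\sigma}$: the advection term cancels and the PDE becomes the heat equation $u_{\sigma} = u_{\eta\eta}$ on $\eta \in \mathbb{R}$.
Initial data: $u(\eta,0) = w(\eta,0) = -3 \sin(\eta) + \sin(2 \eta) + \sin(5 \eta)$.
On $\eta \in \mathbb{R}$ each mode satisfies $(\sin(n\eta))'' = -n^2 \sin(n\eta)$, so $e^{-n^2\sigma} \sin(n\eta)$ solves the heat equation; by superposition $u(\eta,\sigma) = \sum c_n e^{-n^2\sigma} \sin(n\eta)$.
Reading off the coefficients: $c_1=-3, c_2=1, c_5=1$, so $u(\eta,\sigma) = -3 e^{-\sigma} \sin(\eta) + e^{-4 \sigma} \sin(2 \eta) + e^{-25 \sigma} \sin(5 \eta)$.
Substituting back $\eta = \xi + \tau$, $\sigma = \tau$: $w(\xi,\tau) = u(\xi + \tau, \tau)$.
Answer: $w(\xi, \tau) = -3 e^{-\tau} \sin(\tau + \xi) + e^{-4 \tau} \sin(2 \tau + 2 \xi) + e^{-25 \tau} \sin(5 \tau + 5 \xi)$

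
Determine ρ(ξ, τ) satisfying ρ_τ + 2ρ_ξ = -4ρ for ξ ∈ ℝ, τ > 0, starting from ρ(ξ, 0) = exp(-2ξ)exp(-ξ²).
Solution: Substitute ρ = exp(-2ξ)u, i.e. u = exp(2ξ)ρ.
By the product rule, ρ_ξ = exp(-2ξ)(u_ξ - 2u), ρ_τ = exp(-2ξ)u_τ.
Substituting into the PDE and dividing by exp(-2ξ): u_τ + 2(u_ξ - 2u) = -4u.
The lower-order terms cancel, leaving the standard advection equation u_τ + 2u_ξ = 0.
Initial data for u: u(ξ,0) = exp(2ξ)ρ(ξ,0) = exp(-ξ²).
Solve for u:
  By method of characteristics (waves move right with speed 2):
  Along characteristics ξ - 2τ = const, u is constant, so u(ξ,τ) = f(ξ - 2τ) with f = u(·, 0).
Hence u(ξ,τ) = exp(-(ξ - 2τ)²).
Transform back: ρ(ξ,τ) = exp(-2ξ)u(ξ,τ).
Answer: ρ(ξ, τ) = exp(-2ξ)exp(-(ξ - 2τ)²)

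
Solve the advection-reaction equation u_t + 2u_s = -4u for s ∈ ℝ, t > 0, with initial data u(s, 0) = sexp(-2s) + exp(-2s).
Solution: Substitute u = exp(-2s)w.
Then u_s = exp(-2s)(w_s - 2w), u_t = exp(-2s)w_t; substituting and dividing by exp(-2s), the lower-order terms cancel: w_t + 2w_s = 0 (standard advection equation).
Data for w: w(s,0) = exp(2s)u(s,0) = s + 1.
By characteristics (ds/dt = 2), w(s,t) = f(s - 2t) with f = w(·, 0).
So w(s,t) = s - 2t + 1, and u(s,t) = exp(-2s)w(s,t).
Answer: u(s, t) = sexp(-2s) - 2texp(-2s) + exp(-2s)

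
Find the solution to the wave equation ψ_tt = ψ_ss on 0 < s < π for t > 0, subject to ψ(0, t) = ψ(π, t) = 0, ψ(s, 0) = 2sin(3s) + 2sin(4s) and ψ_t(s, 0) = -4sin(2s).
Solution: Using separation of variables ψ = X(s)T(t):
Eigenfunctions: sin(ns), n = 1, 2, 3, ...
General solution: ψ(s, t) = Σ [A_n cos(n t) + B_n sin(n t)] sin(ns)
From ψ(s,0) = 2sin(3s) + 2sin(4s): A_3=2, A_4=2. From ψ_t(s,0) = -4sin(2s), using ψ_t(s,0) = Σ ω_n B_n sin(ns) with ω_n = n: B_2 = (-4)/2 = -2.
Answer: ψ(s, t) = -2sin(2s)sin(2t) + 2sin(3s)cos(3t) + 2sin(4s)cos(4t)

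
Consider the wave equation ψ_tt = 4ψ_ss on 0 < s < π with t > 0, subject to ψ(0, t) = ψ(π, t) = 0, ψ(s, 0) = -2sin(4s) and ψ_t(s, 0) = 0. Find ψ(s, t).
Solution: Separating variables: ψ = Σ [A_n cos(ω_n t) + B_n sin(ω_n t)] sin(ns), ω_n = 2n. From ICs: A_4=-2.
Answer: ψ(s, t) = -2sin(4s)cos(8t)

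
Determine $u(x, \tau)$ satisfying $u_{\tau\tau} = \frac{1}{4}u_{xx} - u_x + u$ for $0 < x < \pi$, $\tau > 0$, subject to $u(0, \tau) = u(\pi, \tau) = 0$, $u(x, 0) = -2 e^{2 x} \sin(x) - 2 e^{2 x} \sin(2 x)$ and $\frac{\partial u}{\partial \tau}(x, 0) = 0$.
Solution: Substitute $u = e^{2x}w$.
Then $u_x = e^{2x}(w_x + 2w)$, $u_{xx} = e^{2x}(w_{xx} + 4w_x + 4w)$, $u_{\tau\tau} = e^{2x}w_{\tau\tau}$; substituting and dividing by $e^{2x}$, the lower-order terms cancel: $w_{\tau\tau} = \frac{1}{4}w_{xx}$ (standard wave equation).
Data for $w$: $w(x,0) = e^{-2x}u(x,0) = -2 \sin(x) - 2 \sin(2 x)$; $w_{\tau}(x,0) = e^{-2x}u_{\tau}(x,0) = 0$. The boundary conditions carry over: $w(0,\tau) = w(\pi,\tau) = 0$.
Separating variables: $w = \sum [A_n \cos(\omega_n \tau) + B_n \sin(\omega_n \tau)] \sin(nx)$, $\omega_n = n/2$. From ICs: $A_1=-2, A_2=-2$.
So $w(x,\tau) = -2 \sin(x) \cos(\tau/2) - 2 \sin(2 x) \cos(\tau)$, and $u(x,\tau) = e^{2x}w(x,\tau)$.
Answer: $u(x, \tau) = -2 e^{2 x} \sin(x) \cos(\tau/2) - 2 e^{2 x} \sin(2 x) \cos(\tau)$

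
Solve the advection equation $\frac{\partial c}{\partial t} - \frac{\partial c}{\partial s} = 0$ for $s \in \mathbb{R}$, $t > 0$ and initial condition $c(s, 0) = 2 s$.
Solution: By method of characteristics (waves move left with speed 1):
Along characteristics $s + t =$ const, $c$ is constant, so $c(s,t) = f(s + t)$ with $f = c( \cdot , 0)$.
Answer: $c(s, t) = 2 s + 2 t$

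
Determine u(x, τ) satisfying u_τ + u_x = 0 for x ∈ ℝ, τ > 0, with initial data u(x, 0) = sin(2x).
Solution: By characteristics (dx/dτ = 1), u(x,τ) = f(x - τ) with f = u(·, 0).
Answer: u(x, τ) = sin(2x - 2τ)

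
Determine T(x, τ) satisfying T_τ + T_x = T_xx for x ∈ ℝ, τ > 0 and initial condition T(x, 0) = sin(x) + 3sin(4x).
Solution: Moving frame: η = x - τ, σ = τ, T = u(η,σ), so T_τ = u_σ - u_η and T_xx = u_ηη.
Hence T_τ + T_x = u_σ and the PDE becomes the heat equation u_σ = u_ηη on η ∈ ℝ.
Initial data: u(η,0) = T(η,0) = sin(η) + 3sin(4η). Each mode sin(nη) decays as exp(-n²σ) on ℝ, so u(η,σ) = Σ c_n exp(-n²σ) sin(nη) with c_1=1, c_4=3: u(η,σ) = exp(-σ)sin(η) + 3exp(-16σ)sin(4η).
Substituting back: T(x,τ) = u(x - τ, τ).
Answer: T(x, τ) = exp(-τ)sin(x - τ) + 3exp(-16τ)sin(4x - 4τ)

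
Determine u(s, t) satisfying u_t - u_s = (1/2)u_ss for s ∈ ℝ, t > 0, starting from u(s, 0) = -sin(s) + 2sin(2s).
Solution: Moving frame: η = s + t, σ = t, u = w(η,σ), so u_t = w_σ + w_η and u_ss = w_ηη.
Hence u_t - u_s = w_σ and the PDE becomes the heat equation w_σ = (1/2)w_ηη on η ∈ ℝ.
Initial data: w(η,0) = u(η,0) = -sin(η) + 2sin(2η). Each mode sin(nη) decays as exp(-n²σ/2) on ℝ, so w(η,σ) = Σ c_n exp(-n²σ/2) sin(nη) with c_1=-1, c_2=2: w(η,σ) = 2exp(-2σ)sin(2η) - exp(-σ/2)sin(η).
Substituting back: u(s,t) = w(s + t, t).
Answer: u(s, t) = 2exp(-2t)sin(2s + 2t) - exp(-t/2)sin(s + t)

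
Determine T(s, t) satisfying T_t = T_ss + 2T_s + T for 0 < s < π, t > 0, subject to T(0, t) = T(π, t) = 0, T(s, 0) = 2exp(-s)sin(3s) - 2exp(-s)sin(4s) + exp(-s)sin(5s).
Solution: Substitute T = exp(-s)u, i.e. u = exp(s)T.
By the product rule, T_s = exp(-s)(u_s - u), T_ss = exp(-s)(u_ss - 2u_s + u), T_t = exp(-s)u_t.
Substituting into the PDE and dividing by exp(-s): u_t = (u_ss - 2u_s + u) + 2(u_s - u) + u.
The lower-order terms cancel, leaving the standard heat equation u_t = u_ss.
Initial data for u: u(s,0) = exp(s)T(s,0) = 2sin(3s) - 2sin(4s) + sin(5s). The boundary conditions carry over: u(0,t) = u(π,t) = 0.
Solve for u:
  Using separation of variables u = X(s)G(t):
  Eigenfunctions: sin(ns), n = 1, 2, 3, ...
  General solution: u(s, t) = Σ c_n sin(ns) exp(-n² t)
  Matching u(s,0) = 2sin(3s) - 2sin(4s) + sin(5s) term by term: c_3=2, c_4=-2, c_5=1.
Hence u(s,t) = 2exp(-9t)sin(3s) - 2exp(-16t)sin(4s) + exp(-25t)sin(5s).
Transform back: T(s,t) = exp(-s)u(s,t).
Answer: T(s, t) = 2exp(-s)exp(-9t)sin(3s) - 2exp(-s)exp(-16t)sin(4s) + exp(-s)exp(-25t)sin(5s)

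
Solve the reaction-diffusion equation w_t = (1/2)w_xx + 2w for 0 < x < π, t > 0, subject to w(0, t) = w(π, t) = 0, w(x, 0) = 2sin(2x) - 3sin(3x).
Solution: Substitute w = exp(2t)u, i.e. u = exp(-2t)w.
By the product rule, w_t = exp(2t)(u_t + 2u), w_xx = exp(2t)u_xx.
Substituting into the PDE and dividing by exp(2t): u_t + 2u = (1/2)u_xx + 2u.
The lower-order terms cancel, leaving the standard heat equation u_t = (1/2)u_xx.
Initial data for u: u(x,0) = w(x,0) = 2sin(2x) - 3sin(3x). The boundary conditions carry over: u(0,t) = u(π,t) = 0.
Solve for u:
  Using separation of variables u = X(x)T(t):
  Eigenfunctions: sin(nx), n = 1, 2, 3, ...
  General solution: u(x, t) = Σ c_n sin(nx) exp(-n² t/2)
  Matching u(x,0) = 2sin(2x) - 3sin(3x) term by term: c_2=2, c_3=-3.
Hence u(x,t) = 2exp(-2t)sin(2x) - 3exp(-9t/2)sin(3x).
Transform back: w(x,t) = exp(2t)u(x,t).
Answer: w(x, t) = 2sin(2x) - 3exp(-5t/2)sin(3x)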